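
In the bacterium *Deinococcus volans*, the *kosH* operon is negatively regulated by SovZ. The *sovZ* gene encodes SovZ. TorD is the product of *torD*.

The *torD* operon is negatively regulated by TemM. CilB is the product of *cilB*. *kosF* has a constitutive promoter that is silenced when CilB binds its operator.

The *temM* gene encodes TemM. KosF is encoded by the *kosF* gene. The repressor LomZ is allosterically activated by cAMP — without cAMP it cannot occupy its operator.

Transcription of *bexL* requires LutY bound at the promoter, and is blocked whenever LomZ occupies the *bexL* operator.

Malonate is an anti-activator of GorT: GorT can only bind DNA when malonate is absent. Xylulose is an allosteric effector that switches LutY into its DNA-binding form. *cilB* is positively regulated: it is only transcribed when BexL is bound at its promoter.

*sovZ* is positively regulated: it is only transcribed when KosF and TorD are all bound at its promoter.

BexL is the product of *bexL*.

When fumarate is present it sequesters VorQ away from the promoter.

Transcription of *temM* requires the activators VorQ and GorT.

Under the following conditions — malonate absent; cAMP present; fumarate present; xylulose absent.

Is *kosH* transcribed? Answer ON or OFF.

Xylulose is absent, so LutY is inactive.
cAMP is present, so LomZ is active.
With repressor LomZ bound, *bexL* is not transcribed.
So BexL is not produced.
Required activator BexL is absent, so *cilB* is not transcribed.
So CilB is not produced.
With no repressor bound, *kosF* is transcribed.
So KosF is produced and active.
Fumarate is present, so VorQ is inactive.
Malonate is absent, so GorT is active.
Required activator VorQ is absent, so *temM* is not transcribed.
So TemM is not produced.
With no repressor bound, *torD* is transcribed.
So TorD is produced and active.
No repressor is bound and KosF and TorD are active, so *sovZ* is transcribed.
So SovZ is produced and active.
With repressor SovZ bound, *kosH* is not transcribed.

OFF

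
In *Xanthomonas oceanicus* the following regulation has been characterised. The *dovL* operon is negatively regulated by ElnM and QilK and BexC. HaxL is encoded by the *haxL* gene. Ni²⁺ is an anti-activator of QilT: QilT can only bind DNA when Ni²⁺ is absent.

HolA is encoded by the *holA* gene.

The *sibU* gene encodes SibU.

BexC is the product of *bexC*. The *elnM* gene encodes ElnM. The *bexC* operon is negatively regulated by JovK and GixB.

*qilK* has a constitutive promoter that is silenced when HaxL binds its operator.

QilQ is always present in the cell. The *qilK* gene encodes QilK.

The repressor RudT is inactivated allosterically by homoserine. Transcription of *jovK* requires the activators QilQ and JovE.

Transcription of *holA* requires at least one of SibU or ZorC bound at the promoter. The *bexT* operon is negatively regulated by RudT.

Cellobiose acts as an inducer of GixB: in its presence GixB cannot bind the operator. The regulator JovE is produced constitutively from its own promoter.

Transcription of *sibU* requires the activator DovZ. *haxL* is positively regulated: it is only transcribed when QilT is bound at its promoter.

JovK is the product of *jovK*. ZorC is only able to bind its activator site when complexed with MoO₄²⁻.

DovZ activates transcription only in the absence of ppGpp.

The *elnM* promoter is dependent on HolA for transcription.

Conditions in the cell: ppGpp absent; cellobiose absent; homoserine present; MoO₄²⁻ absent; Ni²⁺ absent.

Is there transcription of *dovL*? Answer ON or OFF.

ppGpp is absent, so DovZ is active.
No repressor is bound and DovZ is active, so *sibU* is transcribed.
So SibU is produced and active.
MoO₄²⁻ is absent, so ZorC is inactive.
Activator SibU is present, so *holA* is transcribed.
So HolA is produced and active.
No repressor is bound and HolA is active, so *elnM* is transcribed.
So ElnM is produced and active.
Ni²⁺ is absent, so QilT is active.
No repressor is bound and QilT is active, so *haxL* is transcribed.
So HaxL is produced and active.
With repressor HaxL bound, *qilK* is not transcribed.
So QilK is not produced.
QilQ is produced constitutively and is active.
JovE is produced constitutively and is active.
No repressor is bound and QilQ and JovE are active, so *jovK* is transcribed.
So JovK is produced and active.
Cellobiose is absent, so GixB is active.
With repressor JovK bound, *bexC* is not transcribed.
So BexC is not produced.
With repressor ElnM bound, *dovL* is not transcribed.

OFF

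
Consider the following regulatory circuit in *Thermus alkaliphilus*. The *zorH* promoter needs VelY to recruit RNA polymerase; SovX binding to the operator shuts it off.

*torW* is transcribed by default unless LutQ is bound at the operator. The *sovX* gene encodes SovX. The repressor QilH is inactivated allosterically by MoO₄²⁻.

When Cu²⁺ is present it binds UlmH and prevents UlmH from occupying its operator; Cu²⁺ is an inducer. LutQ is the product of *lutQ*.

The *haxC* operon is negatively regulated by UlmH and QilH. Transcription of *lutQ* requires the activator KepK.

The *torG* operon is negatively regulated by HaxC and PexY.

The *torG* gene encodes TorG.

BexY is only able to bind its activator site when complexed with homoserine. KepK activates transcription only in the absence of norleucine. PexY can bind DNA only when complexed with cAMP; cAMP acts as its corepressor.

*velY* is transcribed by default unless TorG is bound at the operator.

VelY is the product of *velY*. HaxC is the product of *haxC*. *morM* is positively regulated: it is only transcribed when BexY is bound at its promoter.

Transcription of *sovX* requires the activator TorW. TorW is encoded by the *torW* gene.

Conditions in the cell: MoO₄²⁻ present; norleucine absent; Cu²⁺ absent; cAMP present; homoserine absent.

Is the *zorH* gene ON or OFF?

ON

Norleucine is absent, so KepK is active.
No repressor is bound and KepK is active, so *lutQ* is transcribed.
So LutQ is produced and active.
With repressor LutQ bound, *torW* is not transcribed.
So TorW is not produced.
Required activator TorW is absent, so *sovX* is not transcribed.
So SovX is not produced.
Cu²⁺ is absent, so UlmH is active.
MoO₄²⁻ is present, so QilH is inactive.
With repressor UlmH bound, *haxC* is not transcribed.
So HaxC is not produced.
cAMP is present, so PexY is active.
With repressor PexY bound, *torG* is not transcribed.
So TorG is not produced.
With no repressor bound, *velY* is transcribed.
So VelY is produced and active.
No repressor is bound and VelY is active, so *zorH* is transcribed.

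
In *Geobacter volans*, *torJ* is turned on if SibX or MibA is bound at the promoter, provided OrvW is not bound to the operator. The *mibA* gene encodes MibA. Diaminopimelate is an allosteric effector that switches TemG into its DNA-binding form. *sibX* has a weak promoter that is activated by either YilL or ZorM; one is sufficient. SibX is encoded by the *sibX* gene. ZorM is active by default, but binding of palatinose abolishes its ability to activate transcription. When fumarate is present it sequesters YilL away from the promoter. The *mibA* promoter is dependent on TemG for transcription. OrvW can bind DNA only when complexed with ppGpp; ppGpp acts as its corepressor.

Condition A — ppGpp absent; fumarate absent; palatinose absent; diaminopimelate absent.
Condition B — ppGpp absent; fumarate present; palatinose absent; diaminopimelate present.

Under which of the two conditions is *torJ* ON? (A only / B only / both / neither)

Condition A:
ppGpp is absent, so OrvW is inactive.
Fumarate is absent, so YilL is active.
Palatinose is absent, so ZorM is active.
Activator YilL is present, so *sibX* is transcribed.
So SibX is produced and active.
Diaminopimelate is absent, so TemG is inactive.
Required activator TemG is absent, so *mibA* is not transcribed.
So MibA is not produced.
Activator SibX is present, so *torJ* is transcribed.
→ *torJ* is ON in A.
Condition B:
ppGpp is absent, so OrvW is inactive.
Fumarate is present, so YilL is inactive.
Palatinose is absent, so ZorM is active.
Activator ZorM is present, so *sibX* is transcribed.
So SibX is produced and active.
Diaminopimelate is present, so TemG is active.
No repressor is bound and TemG is active, so *mibA* is transcribed.
So MibA is produced and active.
Activator SibX is present, so *torJ* is transcribed.
→ *torJ* is ON in B.

both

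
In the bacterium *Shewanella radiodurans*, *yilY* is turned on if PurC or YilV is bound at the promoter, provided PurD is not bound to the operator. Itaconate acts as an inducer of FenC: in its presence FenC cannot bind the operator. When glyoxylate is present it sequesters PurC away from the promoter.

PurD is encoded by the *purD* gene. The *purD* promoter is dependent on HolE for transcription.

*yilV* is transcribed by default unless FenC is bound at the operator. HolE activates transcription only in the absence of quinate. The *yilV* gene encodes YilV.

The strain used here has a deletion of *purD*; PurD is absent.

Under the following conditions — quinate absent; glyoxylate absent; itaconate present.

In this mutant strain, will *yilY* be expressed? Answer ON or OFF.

PurD is non-functional in this strain, so it has no effect.
Glyoxylate is absent, so PurC is active.
Itaconate is present, so FenC is inactive.
With no repressor bound, *yilV* is transcribed.
So YilV is produced and active.
Activator PurC is present, so *yilY* is transcribed.

ON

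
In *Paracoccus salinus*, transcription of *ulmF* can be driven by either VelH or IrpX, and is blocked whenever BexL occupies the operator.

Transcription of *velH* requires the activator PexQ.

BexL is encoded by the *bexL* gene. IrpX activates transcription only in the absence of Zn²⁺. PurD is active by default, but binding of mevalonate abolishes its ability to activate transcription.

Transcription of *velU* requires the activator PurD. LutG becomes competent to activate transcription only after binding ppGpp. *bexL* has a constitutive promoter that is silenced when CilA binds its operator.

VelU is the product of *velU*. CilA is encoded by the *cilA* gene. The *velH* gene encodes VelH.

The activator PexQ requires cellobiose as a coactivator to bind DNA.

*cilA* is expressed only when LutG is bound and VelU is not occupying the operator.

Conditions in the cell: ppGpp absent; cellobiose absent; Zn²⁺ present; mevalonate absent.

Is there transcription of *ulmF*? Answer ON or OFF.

Cellobiose is absent, so PexQ is inactive.
Required activator PexQ is absent, so *velH* is not transcribed.
So VelH is not produced.
Mevalonate is absent, so PurD is active.
No repressor is bound and PurD is active, so *velU* is transcribed.
So VelU is produced and active.
ppGpp is absent, so LutG is inactive.
With repressor VelU bound, *cilA* is not transcribed.
So CilA is not produced.
With no repressor bound, *bexL* is transcribed.
So BexL is produced and active.
Zn²⁺ is present, so IrpX is inactive.
With repressor BexL bound, *ulmF* is not transcribed.

OFF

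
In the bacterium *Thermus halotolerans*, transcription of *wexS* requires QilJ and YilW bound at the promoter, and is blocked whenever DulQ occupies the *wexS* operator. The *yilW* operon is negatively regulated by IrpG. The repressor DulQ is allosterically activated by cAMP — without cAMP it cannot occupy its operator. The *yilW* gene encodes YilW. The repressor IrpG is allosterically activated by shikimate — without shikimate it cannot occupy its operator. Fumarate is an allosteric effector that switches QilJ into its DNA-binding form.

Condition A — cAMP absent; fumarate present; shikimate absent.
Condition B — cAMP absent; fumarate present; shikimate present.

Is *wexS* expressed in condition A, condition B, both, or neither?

Condition A:
cAMP is absent, so DulQ is inactive.
Fumarate is present, so QilJ is active.
Shikimate is absent, so IrpG is inactive.
With no repressor bound, *yilW* is transcribed.
So YilW is produced and active.
No repressor is bound and QilJ and YilW are active, so *wexS* is transcribed.
→ *wexS* is ON in A.
Condition B:
cAMP is absent, so DulQ is inactive.
Fumarate is present, so QilJ is active.
Shikimate is present, so IrpG is active.
With repressor IrpG bound, *yilW* is not transcribed.
So YilW is not produced.
Required activator YilW is absent, so *wexS* is not transcribed.
→ *wexS* is OFF in B.

A only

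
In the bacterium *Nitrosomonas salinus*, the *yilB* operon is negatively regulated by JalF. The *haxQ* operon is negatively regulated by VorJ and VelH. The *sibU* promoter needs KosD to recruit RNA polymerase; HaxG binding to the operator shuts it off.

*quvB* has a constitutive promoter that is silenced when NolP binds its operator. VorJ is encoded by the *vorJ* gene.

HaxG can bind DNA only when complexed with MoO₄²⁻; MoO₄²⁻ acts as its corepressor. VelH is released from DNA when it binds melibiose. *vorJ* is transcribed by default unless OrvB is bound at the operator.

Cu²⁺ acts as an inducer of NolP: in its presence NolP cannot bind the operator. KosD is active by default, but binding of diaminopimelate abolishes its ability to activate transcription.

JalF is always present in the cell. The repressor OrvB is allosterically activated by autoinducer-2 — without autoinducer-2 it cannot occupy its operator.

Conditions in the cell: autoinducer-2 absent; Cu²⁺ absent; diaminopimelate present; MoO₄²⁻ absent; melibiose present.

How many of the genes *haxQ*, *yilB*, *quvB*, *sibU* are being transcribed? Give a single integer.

0

Autoinducer-2 is absent, so OrvB is inactive.
With no repressor bound, *vorJ* is transcribed.
So VorJ is produced and active.
Melibiose is present, so VelH is inactive.
With repressor VorJ bound, *haxQ* is not transcribed.
→ *haxQ* is OFF.
JalF is produced constitutively and is active.
With repressor JalF bound, *yilB* is not transcribed.
→ *yilB* is OFF.
Cu²⁺ is absent, so NolP is active.
With repressor NolP bound, *quvB* is not transcribed.
→ *quvB* is OFF.
Diaminopimelate is present, so KosD is inactive.
MoO₄²⁻ is absent, so HaxG is inactive.
Required activator KosD is absent, so *sibU* is not transcribed.
→ *sibU* is OFF.
0 of the 4 genes are transcribed.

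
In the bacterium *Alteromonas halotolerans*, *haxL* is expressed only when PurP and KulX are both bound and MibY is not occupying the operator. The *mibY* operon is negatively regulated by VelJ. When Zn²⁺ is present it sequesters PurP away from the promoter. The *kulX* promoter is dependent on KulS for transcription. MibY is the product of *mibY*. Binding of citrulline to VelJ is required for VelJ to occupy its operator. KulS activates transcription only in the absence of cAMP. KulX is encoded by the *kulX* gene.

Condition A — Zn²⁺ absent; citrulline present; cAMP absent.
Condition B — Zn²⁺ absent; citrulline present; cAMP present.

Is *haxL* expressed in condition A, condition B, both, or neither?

Condition A:
Zn²⁺ is absent, so PurP is active.
Citrulline is present, so VelJ is active.
With repressor VelJ bound, *mibY* is not transcribed.
So MibY is not produced.
cAMP is absent, so KulS is active.
No repressor is bound and KulS is active, so *kulX* is transcribed.
So KulX is produced and active.
No repressor is bound and PurP and KulX are active, so *haxL* is transcribed.
→ *haxL* is ON in A.
Condition B:
Zn²⁺ is absent, so PurP is active.
Citrulline is present, so VelJ is active.
With repressor VelJ bound, *mibY* is not transcribed.
So MibY is not produced.
cAMP is present, so KulS is inactive.
Required activator KulS is absent, so *kulX* is not transcribed.
So KulX is not produced.
Required activator KulX is absent, so *haxL* is not transcribed.
→ *haxL* is OFF in B.

A only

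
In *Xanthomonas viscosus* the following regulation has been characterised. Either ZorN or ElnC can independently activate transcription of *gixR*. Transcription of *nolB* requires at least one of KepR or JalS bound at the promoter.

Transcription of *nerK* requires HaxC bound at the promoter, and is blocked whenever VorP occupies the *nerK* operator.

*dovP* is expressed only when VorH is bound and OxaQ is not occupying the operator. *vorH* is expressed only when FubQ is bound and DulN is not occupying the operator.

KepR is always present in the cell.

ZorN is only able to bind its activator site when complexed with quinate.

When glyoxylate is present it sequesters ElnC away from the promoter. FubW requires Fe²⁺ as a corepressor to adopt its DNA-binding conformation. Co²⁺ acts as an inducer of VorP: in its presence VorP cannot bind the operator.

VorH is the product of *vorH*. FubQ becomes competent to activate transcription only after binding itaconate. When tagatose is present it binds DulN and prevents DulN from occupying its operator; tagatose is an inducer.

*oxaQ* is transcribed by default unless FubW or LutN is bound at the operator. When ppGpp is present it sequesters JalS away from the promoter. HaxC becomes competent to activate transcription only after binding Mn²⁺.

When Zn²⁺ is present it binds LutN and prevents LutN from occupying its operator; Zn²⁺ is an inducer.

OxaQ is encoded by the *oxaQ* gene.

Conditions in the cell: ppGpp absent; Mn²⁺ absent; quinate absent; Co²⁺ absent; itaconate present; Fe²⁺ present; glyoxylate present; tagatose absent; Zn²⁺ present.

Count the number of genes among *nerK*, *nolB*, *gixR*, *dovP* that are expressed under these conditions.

Mn²⁺ is absent, so HaxC is inactive.
Co²⁺ is absent, so VorP is active.
With repressor VorP bound, *nerK* is not transcribed.
→ *nerK* is OFF.
KepR is produced constitutively and is active.
ppGpp is absent, so JalS is active.
Activator KepR is present, so *nolB* is transcribed.
→ *nolB* is ON.
Quinate is absent, so ZorN is inactive.
Glyoxylate is present, so ElnC is inactive.
No activator is available at the *gixR* promoter, so *gixR* is not transcribed.
→ *gixR* is OFF.
Itaconate is present, so FubQ is active.
Tagatose is absent, so DulN is active.
With repressor DulN bound, *vorH* is not transcribed.
So VorH is not produced.
Fe²⁺ is present, so FubW is active.
Zn²⁺ is present, so LutN is inactive.
With repressor FubW bound, *oxaQ* is not transcribed.
So OxaQ is not produced.
Required activator VorH is absent, so *dovP* is not transcribed.
→ *dovP* is OFF.
1 of the 4 genes is transcribed.

1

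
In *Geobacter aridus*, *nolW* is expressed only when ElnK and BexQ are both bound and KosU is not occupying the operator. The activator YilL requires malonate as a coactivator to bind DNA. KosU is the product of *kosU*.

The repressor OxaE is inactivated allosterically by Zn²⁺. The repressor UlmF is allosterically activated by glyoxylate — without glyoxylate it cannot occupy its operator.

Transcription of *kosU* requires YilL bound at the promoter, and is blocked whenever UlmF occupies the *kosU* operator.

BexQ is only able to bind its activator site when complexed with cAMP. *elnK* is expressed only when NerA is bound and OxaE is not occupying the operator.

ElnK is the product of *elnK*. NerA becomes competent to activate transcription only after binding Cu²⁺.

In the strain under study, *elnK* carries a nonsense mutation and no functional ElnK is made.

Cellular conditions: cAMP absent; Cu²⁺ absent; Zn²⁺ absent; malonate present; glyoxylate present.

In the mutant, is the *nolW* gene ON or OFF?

OFF

ElnK is non-functional in this strain, so it has no effect.
cAMP is absent, so BexQ is inactive.
Glyoxylate is present, so UlmF is active.
Malonate is present, so YilL is active.
With repressor UlmF bound, *kosU* is not transcribed.
So KosU is not produced.
Required activator ElnK is absent, so *nolW* is not transcribed.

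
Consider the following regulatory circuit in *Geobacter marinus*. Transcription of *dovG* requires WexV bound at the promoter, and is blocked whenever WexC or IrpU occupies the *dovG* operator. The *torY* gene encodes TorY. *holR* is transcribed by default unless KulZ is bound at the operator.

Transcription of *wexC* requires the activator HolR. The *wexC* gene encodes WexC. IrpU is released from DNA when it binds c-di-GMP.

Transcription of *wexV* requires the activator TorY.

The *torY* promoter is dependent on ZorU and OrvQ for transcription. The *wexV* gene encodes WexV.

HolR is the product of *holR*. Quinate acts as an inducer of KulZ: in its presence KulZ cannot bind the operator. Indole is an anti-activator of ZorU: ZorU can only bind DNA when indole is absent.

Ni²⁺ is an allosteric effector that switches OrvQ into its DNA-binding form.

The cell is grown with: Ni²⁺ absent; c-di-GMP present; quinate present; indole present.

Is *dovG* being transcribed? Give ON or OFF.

OFF

Indole is present, so ZorU is inactive.
Ni²⁺ is absent, so OrvQ is inactive.
Required activator ZorU is absent, so *torY* is not transcribed.
So TorY is not produced.
Required activator TorY is absent, so *wexV* is not transcribed.
So WexV is not produced.
Quinate is present, so KulZ is inactive.
With no repressor bound, *holR* is transcribed.
So HolR is produced and active.
No repressor is bound and HolR is active, so *wexC* is transcribed.
So WexC is produced and active.
c-di-GMP is present, so IrpU is inactive.
With repressor WexC bound, *dovG* is not transcribed.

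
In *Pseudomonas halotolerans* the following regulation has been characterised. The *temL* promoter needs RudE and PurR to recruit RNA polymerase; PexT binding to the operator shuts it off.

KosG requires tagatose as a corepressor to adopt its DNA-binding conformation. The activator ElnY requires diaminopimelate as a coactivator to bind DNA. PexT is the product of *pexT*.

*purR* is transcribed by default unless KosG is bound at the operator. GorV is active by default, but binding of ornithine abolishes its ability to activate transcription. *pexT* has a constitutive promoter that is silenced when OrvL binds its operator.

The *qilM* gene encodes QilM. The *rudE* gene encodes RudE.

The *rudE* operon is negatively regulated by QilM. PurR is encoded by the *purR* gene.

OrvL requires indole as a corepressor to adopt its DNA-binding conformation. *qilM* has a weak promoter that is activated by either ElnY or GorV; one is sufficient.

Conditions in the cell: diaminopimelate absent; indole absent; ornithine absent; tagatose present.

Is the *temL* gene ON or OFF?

Diaminopimelate is absent, so ElnY is inactive.
Ornithine is absent, so GorV is active.
Activator GorV is present, so *qilM* is transcribed.
So QilM is produced and active.
With repressor QilM bound, *rudE* is not transcribed.
So RudE is not produced.
Tagatose is present, so KosG is active.
With repressor KosG bound, *purR* is not transcribed.
So PurR is not produced.
Indole is absent, so OrvL is inactive.
With no repressor bound, *pexT* is transcribed.
So PexT is produced and active.
With repressor PexT bound, *temL* is not transcribed.

OFF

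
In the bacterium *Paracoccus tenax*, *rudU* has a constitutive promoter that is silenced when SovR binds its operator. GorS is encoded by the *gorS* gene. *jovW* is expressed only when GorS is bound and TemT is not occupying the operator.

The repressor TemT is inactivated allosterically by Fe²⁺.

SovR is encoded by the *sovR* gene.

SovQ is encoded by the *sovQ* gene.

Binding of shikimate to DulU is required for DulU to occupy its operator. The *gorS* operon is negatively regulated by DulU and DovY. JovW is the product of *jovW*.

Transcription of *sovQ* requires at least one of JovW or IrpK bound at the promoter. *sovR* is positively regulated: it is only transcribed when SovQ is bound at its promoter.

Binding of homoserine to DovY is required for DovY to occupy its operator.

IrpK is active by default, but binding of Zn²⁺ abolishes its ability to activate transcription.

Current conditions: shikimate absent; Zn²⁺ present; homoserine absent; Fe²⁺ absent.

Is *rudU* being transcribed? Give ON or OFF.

Shikimate is absent, so DulU is inactive.
Homoserine is absent, so DovY is inactive.
With no repressor bound, *gorS* is transcribed.
So GorS is produced and active.
Fe²⁺ is absent, so TemT is active.
With repressor TemT bound, *jovW* is not transcribed.
So JovW is not produced.
Zn²⁺ is present, so IrpK is inactive.
No activator is available at the *sovQ* promoter, so *sovQ* is not transcribed.
So SovQ is not produced.
Required activator SovQ is absent, so *sovR* is not transcribed.
So SovR is not produced.
With no repressor bound, *rudU* is transcribed.

ON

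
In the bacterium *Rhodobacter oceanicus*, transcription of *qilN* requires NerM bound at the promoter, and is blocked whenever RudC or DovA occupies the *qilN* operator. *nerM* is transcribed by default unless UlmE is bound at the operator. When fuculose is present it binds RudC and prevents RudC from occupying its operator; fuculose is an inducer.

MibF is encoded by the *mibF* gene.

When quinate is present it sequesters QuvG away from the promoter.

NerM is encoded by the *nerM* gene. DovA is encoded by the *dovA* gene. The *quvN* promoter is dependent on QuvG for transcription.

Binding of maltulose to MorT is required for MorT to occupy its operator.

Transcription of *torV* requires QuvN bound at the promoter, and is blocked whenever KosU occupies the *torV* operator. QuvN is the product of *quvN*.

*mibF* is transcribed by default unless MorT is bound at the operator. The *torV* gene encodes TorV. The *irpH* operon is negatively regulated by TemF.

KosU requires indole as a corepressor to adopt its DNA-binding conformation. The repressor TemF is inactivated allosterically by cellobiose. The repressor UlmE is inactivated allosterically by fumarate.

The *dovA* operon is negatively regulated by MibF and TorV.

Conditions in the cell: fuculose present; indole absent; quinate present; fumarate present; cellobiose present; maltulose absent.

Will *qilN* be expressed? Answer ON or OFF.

Fuculose is present, so RudC is inactive.
Fumarate is present, so UlmE is inactive.
With no repressor bound, *nerM* is transcribed.
So NerM is produced and active.
Maltulose is absent, so MorT is inactive.
With no repressor bound, *mibF* is transcribed.
So MibF is produced and active.
Indole is absent, so KosU is inactive.
Quinate is present, so QuvG is inactive.
Required activator QuvG is absent, so *quvN* is not transcribed.
So QuvN is not produced.
Required activator QuvN is absent, so *torV* is not transcribed.
So TorV is not produced.
With repressor MibF bound, *dovA* is not transcribed.
So DovA is not produced.
No repressor is bound and NerM is active, so *qilN* is transcribed.

ON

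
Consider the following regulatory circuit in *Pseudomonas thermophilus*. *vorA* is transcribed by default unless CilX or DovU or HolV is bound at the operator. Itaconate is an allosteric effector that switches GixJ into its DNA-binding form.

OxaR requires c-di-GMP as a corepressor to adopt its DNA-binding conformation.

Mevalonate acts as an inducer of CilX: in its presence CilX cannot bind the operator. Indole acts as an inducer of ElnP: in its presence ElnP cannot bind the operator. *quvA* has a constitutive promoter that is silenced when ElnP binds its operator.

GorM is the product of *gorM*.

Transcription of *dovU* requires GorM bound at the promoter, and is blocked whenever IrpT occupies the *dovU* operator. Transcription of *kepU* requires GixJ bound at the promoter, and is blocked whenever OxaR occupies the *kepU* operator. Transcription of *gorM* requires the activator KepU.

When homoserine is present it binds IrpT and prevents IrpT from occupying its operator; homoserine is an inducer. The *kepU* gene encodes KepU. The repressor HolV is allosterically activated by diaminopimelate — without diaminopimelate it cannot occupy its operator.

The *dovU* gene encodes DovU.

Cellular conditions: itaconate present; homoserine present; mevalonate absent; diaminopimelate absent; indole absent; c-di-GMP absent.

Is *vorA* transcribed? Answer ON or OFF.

OFF

Mevalonate is absent, so CilX is active.
Itaconate is present, so GixJ is active.
c-di-GMP is absent, so OxaR is inactive.
No repressor is bound and GixJ is active, so *kepU* is transcribed.
So KepU is produced and active.
No repressor is bound and KepU is active, so *gorM* is transcribed.
So GorM is produced and active.
Homoserine is present, so IrpT is inactive.
No repressor is bound and GorM is active, so *dovU* is transcribed.
So DovU is produced and active.
Diaminopimelate is absent, so HolV is inactive.
With repressor CilX bound, *vorA* is not transcribed.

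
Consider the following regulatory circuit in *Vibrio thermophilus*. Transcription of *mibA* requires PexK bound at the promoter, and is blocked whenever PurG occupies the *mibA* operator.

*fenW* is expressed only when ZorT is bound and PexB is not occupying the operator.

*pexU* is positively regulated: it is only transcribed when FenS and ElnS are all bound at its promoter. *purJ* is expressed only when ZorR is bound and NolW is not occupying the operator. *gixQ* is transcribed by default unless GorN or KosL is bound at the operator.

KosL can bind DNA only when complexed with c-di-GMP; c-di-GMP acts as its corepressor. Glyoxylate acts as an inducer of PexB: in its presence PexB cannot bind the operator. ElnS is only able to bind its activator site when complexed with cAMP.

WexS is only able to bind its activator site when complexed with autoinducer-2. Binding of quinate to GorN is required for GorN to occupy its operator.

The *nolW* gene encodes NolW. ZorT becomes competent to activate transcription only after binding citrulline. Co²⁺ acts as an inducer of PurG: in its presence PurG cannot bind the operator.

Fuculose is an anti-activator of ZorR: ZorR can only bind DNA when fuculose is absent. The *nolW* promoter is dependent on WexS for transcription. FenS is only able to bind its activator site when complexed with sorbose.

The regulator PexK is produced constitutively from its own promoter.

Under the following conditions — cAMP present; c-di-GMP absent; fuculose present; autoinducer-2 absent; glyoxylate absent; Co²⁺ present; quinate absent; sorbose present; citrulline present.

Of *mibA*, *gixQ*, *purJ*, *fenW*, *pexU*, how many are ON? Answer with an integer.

PexK is produced constitutively and is active.
Co²⁺ is present, so PurG is inactive.
No repressor is bound and PexK is active, so *mibA* is transcribed.
→ *mibA* is ON.
Quinate is absent, so GorN is inactive.
c-di-GMP is absent, so KosL is inactive.
With no repressor bound, *gixQ* is transcribed.
→ *gixQ* is ON.
Fuculose is present, so ZorR is inactive.
Autoinducer-2 is absent, so WexS is inactive.
Required activator WexS is absent, so *nolW* is not transcribed.
So NolW is not produced.
Required activator ZorR is absent, so *purJ* is not transcribed.
→ *purJ* is OFF.
Glyoxylate is absent, so PexB is active.
Citrulline is present, so ZorT is active.
With repressor PexB bound, *fenW* is not transcribed.
→ *fenW* is OFF.
Sorbose is present, so FenS is active.
cAMP is present, so ElnS is active.
No repressor is bound and FenS and ElnS are active, so *pexU* is transcribed.
→ *pexU* is ON.
3 of the 5 genes are transcribed.

3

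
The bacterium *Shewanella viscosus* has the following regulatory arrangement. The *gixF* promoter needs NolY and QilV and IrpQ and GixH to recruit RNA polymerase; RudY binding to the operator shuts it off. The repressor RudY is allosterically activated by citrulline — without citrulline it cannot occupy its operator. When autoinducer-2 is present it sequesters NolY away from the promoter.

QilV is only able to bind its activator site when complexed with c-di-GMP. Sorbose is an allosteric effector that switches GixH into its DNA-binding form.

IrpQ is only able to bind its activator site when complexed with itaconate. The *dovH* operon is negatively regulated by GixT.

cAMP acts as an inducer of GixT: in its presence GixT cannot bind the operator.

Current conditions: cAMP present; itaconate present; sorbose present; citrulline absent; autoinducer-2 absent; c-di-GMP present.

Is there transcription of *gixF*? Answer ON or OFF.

ON

Citrulline is absent, so RudY is inactive.
Autoinducer-2 is absent, so NolY is active.
c-di-GMP is present, so QilV is active.
Itaconate is present, so IrpQ is active.
Sorbose is present, so GixH is active.
No repressor is bound and NolY and QilV and IrpQ and GixH are active, so *gixF* is transcribed.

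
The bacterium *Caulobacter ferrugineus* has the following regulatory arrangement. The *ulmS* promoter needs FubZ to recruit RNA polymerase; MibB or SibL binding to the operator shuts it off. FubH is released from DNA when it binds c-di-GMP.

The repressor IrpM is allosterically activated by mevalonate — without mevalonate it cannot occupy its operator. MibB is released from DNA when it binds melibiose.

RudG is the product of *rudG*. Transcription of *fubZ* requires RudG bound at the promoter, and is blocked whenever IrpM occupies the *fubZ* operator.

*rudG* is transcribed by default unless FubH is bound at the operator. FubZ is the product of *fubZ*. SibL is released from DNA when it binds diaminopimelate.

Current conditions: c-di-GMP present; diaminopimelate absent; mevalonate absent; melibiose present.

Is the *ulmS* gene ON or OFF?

c-di-GMP is present, so FubH is inactive.
With no repressor bound, *rudG* is transcribed.
So RudG is produced and active.
Mevalonate is absent, so IrpM is inactive.
No repressor is bound and RudG is active, so *fubZ* is transcribed.
So FubZ is produced and active.
Melibiose is present, so MibB is inactive.
Diaminopimelate is absent, so SibL is active.
With repressor SibL bound, *ulmS* is not transcribed.

OFF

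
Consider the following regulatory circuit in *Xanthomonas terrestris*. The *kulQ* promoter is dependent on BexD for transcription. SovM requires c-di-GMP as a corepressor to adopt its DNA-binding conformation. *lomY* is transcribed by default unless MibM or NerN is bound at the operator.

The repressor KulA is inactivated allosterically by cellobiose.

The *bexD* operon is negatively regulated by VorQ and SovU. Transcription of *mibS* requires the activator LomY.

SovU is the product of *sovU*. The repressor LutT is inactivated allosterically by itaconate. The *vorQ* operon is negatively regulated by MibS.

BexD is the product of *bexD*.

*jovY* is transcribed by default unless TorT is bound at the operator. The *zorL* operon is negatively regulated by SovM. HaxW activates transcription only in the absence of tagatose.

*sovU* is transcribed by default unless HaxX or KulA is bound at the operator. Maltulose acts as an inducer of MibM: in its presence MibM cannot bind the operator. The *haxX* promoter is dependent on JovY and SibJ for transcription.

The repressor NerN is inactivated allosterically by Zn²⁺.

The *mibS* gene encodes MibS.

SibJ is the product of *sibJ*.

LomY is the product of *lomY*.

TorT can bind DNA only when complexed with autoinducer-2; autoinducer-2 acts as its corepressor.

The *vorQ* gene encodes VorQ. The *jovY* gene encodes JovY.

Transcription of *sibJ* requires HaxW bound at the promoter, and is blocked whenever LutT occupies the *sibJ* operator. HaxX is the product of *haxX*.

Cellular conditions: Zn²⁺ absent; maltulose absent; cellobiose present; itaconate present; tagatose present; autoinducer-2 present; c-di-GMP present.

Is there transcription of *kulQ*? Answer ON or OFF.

Maltulose is absent, so MibM is active.
Zn²⁺ is absent, so NerN is active.
With repressor MibM bound, *lomY* is not transcribed.
So LomY is not produced.
Required activator LomY is absent, so *mibS* is not transcribed.
So MibS is not produced.
With no repressor bound, *vorQ* is transcribed.
So VorQ is produced and active.
Autoinducer-2 is present, so TorT is active.
With repressor TorT bound, *jovY* is not transcribed.
So JovY is not produced.
Tagatose is present, so HaxW is inactive.
Itaconate is present, so LutT is inactive.
Required activator HaxW is absent, so *sibJ* is not transcribed.
So SibJ is not produced.
Required activator JovY is absent, so *haxX* is not transcribed.
So HaxX is not produced.
Cellobiose is present, so KulA is inactive.
With no repressor bound, *sovU* is transcribed.
So SovU is produced and active.
With repressor VorQ bound, *bexD* is not transcribed.
So BexD is not produced.
Required activator BexD is absent, so *kulQ* is not transcribed.

OFF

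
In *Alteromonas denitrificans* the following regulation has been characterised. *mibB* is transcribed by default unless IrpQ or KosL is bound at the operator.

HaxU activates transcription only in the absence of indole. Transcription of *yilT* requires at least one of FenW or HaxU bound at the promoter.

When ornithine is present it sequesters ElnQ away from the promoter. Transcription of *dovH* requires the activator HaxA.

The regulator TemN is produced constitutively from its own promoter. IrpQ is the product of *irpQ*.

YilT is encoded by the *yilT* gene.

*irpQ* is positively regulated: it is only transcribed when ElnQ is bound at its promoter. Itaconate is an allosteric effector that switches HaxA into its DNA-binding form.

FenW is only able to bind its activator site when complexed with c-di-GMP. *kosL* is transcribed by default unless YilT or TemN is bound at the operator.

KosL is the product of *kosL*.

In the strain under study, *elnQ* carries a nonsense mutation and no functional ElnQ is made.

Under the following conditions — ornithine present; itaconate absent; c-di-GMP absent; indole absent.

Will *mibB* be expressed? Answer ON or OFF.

ON

ElnQ is non-functional in this strain, so it has no effect.
Required activator ElnQ is absent, so *irpQ* is not transcribed.
So IrpQ is not produced.
c-di-GMP is absent, so FenW is inactive.
Indole is absent, so HaxU is active.
Activator HaxU is present, so *yilT* is transcribed.
So YilT is produced and active.
TemN is produced constitutively and is active.
With repressor YilT bound, *kosL* is not transcribed.
So KosL is not produced.
With no repressor bound, *mibB* is transcribed.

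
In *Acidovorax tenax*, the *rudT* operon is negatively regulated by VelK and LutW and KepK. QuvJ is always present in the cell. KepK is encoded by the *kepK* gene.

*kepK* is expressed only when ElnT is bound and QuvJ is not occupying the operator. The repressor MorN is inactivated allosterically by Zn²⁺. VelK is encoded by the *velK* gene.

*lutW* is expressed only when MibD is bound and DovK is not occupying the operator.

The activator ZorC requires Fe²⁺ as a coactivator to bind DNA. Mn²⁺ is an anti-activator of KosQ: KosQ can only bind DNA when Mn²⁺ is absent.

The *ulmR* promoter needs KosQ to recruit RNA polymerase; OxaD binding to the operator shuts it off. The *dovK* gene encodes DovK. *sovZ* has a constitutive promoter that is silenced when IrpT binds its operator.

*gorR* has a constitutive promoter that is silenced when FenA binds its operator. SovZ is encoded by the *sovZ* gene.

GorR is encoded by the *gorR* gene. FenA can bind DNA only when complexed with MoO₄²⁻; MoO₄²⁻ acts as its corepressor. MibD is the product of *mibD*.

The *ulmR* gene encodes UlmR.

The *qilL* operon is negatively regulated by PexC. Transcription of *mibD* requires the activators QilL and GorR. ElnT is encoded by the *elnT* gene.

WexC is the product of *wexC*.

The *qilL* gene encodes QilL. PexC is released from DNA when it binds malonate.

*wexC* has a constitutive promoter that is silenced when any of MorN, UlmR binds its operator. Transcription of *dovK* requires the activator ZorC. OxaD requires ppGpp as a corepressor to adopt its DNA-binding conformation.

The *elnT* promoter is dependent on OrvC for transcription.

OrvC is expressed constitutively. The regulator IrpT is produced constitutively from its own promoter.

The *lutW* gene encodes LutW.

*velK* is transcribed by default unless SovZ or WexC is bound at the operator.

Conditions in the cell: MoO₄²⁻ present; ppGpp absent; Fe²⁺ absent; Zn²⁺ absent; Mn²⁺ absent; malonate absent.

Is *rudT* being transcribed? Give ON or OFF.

IrpT is produced constitutively and is active.
With repressor IrpT bound, *sovZ* is not transcribed.
So SovZ is not produced.
Zn²⁺ is absent, so MorN is active.
Mn²⁺ is absent, so KosQ is active.
ppGpp is absent, so OxaD is inactive.
No repressor is bound and KosQ is active, so *ulmR* is transcribed.
So UlmR is produced and active.
With repressor MorN bound, *wexC* is not transcribed.
So WexC is not produced.
With no repressor bound, *velK* is transcribed.
So VelK is produced and active.
Malonate is absent, so PexC is active.
With repressor PexC bound, *qilL* is not transcribed.
So QilL is not produced.
MoO₄²⁻ is present, so FenA is active.
With repressor FenA bound, *gorR* is not transcribed.
So GorR is not produced.
Required activator QilL is absent, so *mibD* is not transcribed.
So MibD is not produced.
Fe²⁺ is absent, so ZorC is inactive.
Required activator ZorC is absent, so *dovK* is not transcribed.
So DovK is not produced.
Required activator MibD is absent, so *lutW* is not transcribed.
So LutW is not produced.
OrvC is produced constitutively and is active.
No repressor is bound and OrvC is active, so *elnT* is transcribed.
So ElnT is produced and active.
QuvJ is produced constitutively and is active.
With repressor QuvJ bound, *kepK* is not transcribed.
So KepK is not produced.
With repressor VelK bound, *rudT* is not transcribed.

OFF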